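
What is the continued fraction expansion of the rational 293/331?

Run the Euclidean algorithm on 293 and 331; the successive quotients are the partial quotients a_0, a_1, ... (each step inverts the fractional part left over by the previous one):
  293 = 0*331 + 293, so a_0 = 0.
  331 = 1*293 + 38, so a_1 = 1.
  293 = 7*38 + 27, so a_2 = 7.
  38 = 1*27 + 11, so a_3 = 1.
  27 = 2*11 + 5, so a_4 = 2.
  11 = 2*5 + 1, so a_5 = 2.
  5 = 5*1 + 0, so a_6 = 5.
The remainder reaches 0 after 7 divisions, so the expansion has 7 partial quotients, read off in order.

[0; 1, 7, 1, 2, 2, 5]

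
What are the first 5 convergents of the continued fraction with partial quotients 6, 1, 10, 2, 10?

Using the convergent recurrence p_i = a_i*p_{i-1} + p_{i-2}, q_i = a_i*q_{i-1} + q_{i-2} with p_{-2}=0, p_{-1}=1, q_{-2}=1, q_{-1}=0:
  i=0: a_0=6, p_0 = 6*1 + 0 = 6, q_0 = 6*0 + 1 = 1.
  i=1: a_1=1, p_1 = 1*6 + 1 = 7, q_1 = 1*1 + 0 = 1.
  i=2: a_2=10, p_2 = 10*7 + 6 = 76, q_2 = 10*1 + 1 = 11.
  i=3: a_3=2, p_3 = 2*76 + 7 = 159, q_3 = 2*11 + 1 = 23.
  i=4: a_4=10, p_4 = 10*159 + 76 = 1666, q_4 = 10*23 + 11 = 241.

6/1, 7/1, 76/11, 159/23, 1666/241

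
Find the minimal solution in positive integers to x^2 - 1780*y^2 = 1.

(x, y) = (43468489, 1030302)

First expand sqrt(1780) as a continued fraction. With x_i = (sqrt(1780) + m_i)/d_i and (m_0, d_0) = (0, 1): a_0 = floor(sqrt(1780)) = 42, since 42^2 = 1764 <= 1780 < 1849 = 43^2.
Iterate m_{i+1} = d_i*a_i - m_i, d_{i+1} = (1780 - m_{i+1}^2)/d_i, a_{i+1} = floor((a_0 + m_{i+1})/d_{i+1}):
  m_1 = 1*42 - 0 = 42, d_1 = (1780 - 42^2)/1 = 16/1 = 16, a_1 = floor((42 + 42)/16) = 5.
  m_2 = 16*5 - 42 = 38, d_2 = (1780 - 38^2)/16 = 336/16 = 21, a_2 = floor((42 + 38)/21) = 3.
  m_3 = 21*3 - 38 = 25, d_3 = (1780 - 25^2)/21 = 1155/21 = 55, a_3 = floor((42 + 25)/55) = 1.
  m_4 = 55*1 - 25 = 30, d_4 = (1780 - 30^2)/55 = 880/55 = 16, a_4 = floor((42 + 30)/16) = 4.
  m_5 = 16*4 - 30 = 34, d_5 = (1780 - 34^2)/16 = 624/16 = 39, a_5 = floor((42 + 34)/39) = 1.
  m_6 = 39*1 - 34 = 5, d_6 = (1780 - 5^2)/39 = 1755/39 = 45, a_6 = floor((42 + 5)/45) = 1.
  m_7 = 45*1 - 5 = 40, d_7 = (1780 - 40^2)/45 = 180/45 = 4, a_7 = floor((42 + 40)/4) = 20.
  m_8 = 4*20 - 40 = 40, d_8 = (1780 - 40^2)/4 = 180/4 = 45, a_8 = floor((42 + 40)/45) = 1.
  m_9 = 45*1 - 40 = 5, d_9 = (1780 - 5^2)/45 = 1755/45 = 39, a_9 = floor((42 + 5)/39) = 1.
  m_10 = 39*1 - 5 = 34, d_10 = (1780 - 34^2)/39 = 624/39 = 16, a_10 = floor((42 + 34)/16) = 4.
  m_11 = 16*4 - 34 = 30, d_11 = (1780 - 30^2)/16 = 880/16 = 55, a_11 = floor((42 + 30)/55) = 1.
  m_12 = 55*1 - 30 = 25, d_12 = (1780 - 25^2)/55 = 1155/55 = 21, a_12 = floor((42 + 25)/21) = 3.
  m_13 = 21*3 - 25 = 38, d_13 = (1780 - 38^2)/21 = 336/21 = 16, a_13 = floor((42 + 38)/16) = 5.
  m_14 = 16*5 - 38 = 42, d_14 = (1780 - 42^2)/16 = 16/16 = 1, a_14 = floor((42 + 42)/1) = 84.
  m_15 = 1*84 - 42 = 42, d_15 = (1780 - 42^2)/1 = 16/1 = 16: (m_15, d_15) = (m_1, d_1) = (42, 16), so from here the quotients repeat a_1, ..., a_14; the period length is 14.
So sqrt(1780) = [42; (5, 3, 1, 4, 1, 1, 20, 1, 1, 4, 1, 3, 5, 84)] with period length k = 14.
k is even, so the fundamental solution of x^2 - 1780y^2 = 1 is (p_{k-1}, q_{k-1}) = (p_13, q_13); compute convergents through index 13.
Convergents (p_i = a_i*p_{i-1} + p_{i-2}, q_i = a_i*q_{i-1} + q_{i-2} with p_{-2}=0, p_{-1}=1, q_{-2}=1, q_{-1}=0):
  i=0: a_0=42, p_0 = 42*1 + 0 = 42, q_0 = 42*0 + 1 = 1.
  i=1: a_1=5, p_1 = 5*42 + 1 = 211, q_1 = 5*1 + 0 = 5.
  i=2: a_2=3, p_2 = 3*211 + 42 = 675, q_2 = 3*5 + 1 = 16.
  i=3: a_3=1, p_3 = 1*675 + 211 = 886, q_3 = 1*16 + 5 = 21.
  i=4: a_4=4, p_4 = 4*886 + 675 = 4219, q_4 = 4*21 + 16 = 100.
  i=5: a_5=1, p_5 = 1*4219 + 886 = 5105, q_5 = 1*100 + 21 = 121.
  i=6: a_6=1, p_6 = 1*5105 + 4219 = 9324, q_6 = 1*121 + 100 = 221.
  i=7: a_7=20, p_7 = 20*9324 + 5105 = 191585, q_7 = 20*221 + 121 = 4541.
  i=8: a_8=1, p_8 = 1*191585 + 9324 = 200909, q_8 = 1*4541 + 221 = 4762.
  i=9: a_9=1, p_9 = 1*200909 + 191585 = 392494, q_9 = 1*4762 + 4541 = 9303.
  i=10: a_10=4, p_10 = 4*392494 + 200909 = 1770885, q_10 = 4*9303 + 4762 = 41974.
  i=11: a_11=1, p_11 = 1*1770885 + 392494 = 2163379, q_11 = 1*41974 + 9303 = 51277.
  i=12: a_12=3, p_12 = 3*2163379 + 1770885 = 8261022, q_12 = 3*51277 + 41974 = 195805.
  i=13: a_13=5, p_13 = 5*8261022 + 2163379 = 43468489, q_13 = 5*195805 + 51277 = 1030302.
Check: 43468489^2 - 1780*1030302^2 = 1889509535943121 - 1889509535943120 = 1, so (x, y) = (43468489, 1030302) solves the equation, and by the theorem it is the least positive solution.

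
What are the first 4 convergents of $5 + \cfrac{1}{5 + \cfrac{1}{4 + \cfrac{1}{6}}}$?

Using the convergent recurrence p_i = a_i*p_{i-1} + p_{i-2}, q_i = a_i*q_{i-1} + q_{i-2} with p_{-2}=0, p_{-1}=1, q_{-2}=1, q_{-1}=0:
  i=0: a_0=5, p_0 = 5*1 + 0 = 5, q_0 = 5*0 + 1 = 1.
  i=1: a_1=5, p_1 = 5*5 + 1 = 26, q_1 = 5*1 + 0 = 5.
  i=2: a_2=4, p_2 = 4*26 + 5 = 109, q_2 = 4*5 + 1 = 21.
  i=3: a_3=6, p_3 = 6*109 + 26 = 680, q_3 = 6*21 + 5 = 131.

5/1, 26/5, 109/21, 680/131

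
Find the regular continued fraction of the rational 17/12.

[1; 2, 2, 2]

Run the Euclidean algorithm on 17 and 12; the successive quotients are the partial quotients a_0, a_1, ... (each step inverts the fractional part left over by the previous one):
  17 = 1*12 + 5, so a_0 = 1.
  12 = 2*5 + 2, so a_1 = 2.
  5 = 2*2 + 1, so a_2 = 2.
  2 = 2*1 + 0, so a_3 = 2.
The remainder reaches 0 after 4 divisions, so the expansion has 4 partial quotients, read off in order.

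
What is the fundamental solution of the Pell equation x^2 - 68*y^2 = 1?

First expand sqrt(68) as a continued fraction. With x_i = (sqrt(68) + m_i)/d_i and (m_0, d_0) = (0, 1): a_0 = floor(sqrt(68)) = 8, since 8^2 = 64 <= 68 < 81 = 9^2.
Iterate m_{i+1} = d_i*a_i - m_i, d_{i+1} = (68 - m_{i+1}^2)/d_i, a_{i+1} = floor((a_0 + m_{i+1})/d_{i+1}):
  m_1 = 1*8 - 0 = 8, d_1 = (68 - 8^2)/1 = 4/1 = 4, a_1 = floor((8 + 8)/4) = 4.
  m_2 = 4*4 - 8 = 8, d_2 = (68 - 8^2)/4 = 4/4 = 1, a_2 = floor((8 + 8)/1) = 16.
  m_3 = 1*16 - 8 = 8, d_3 = (68 - 8^2)/1 = 4/1 = 4: (m_3, d_3) = (m_1, d_1) = (8, 4), so from here the quotients repeat a_1, a_2; the period length is 2.
So sqrt(68) = [8; (4, 16)] with period length k = 2.
k is even, so the fundamental solution of x^2 - 68y^2 = 1 is (p_{k-1}, q_{k-1}) = (p_1, q_1); compute convergents through index 1.
Convergents (p_i = a_i*p_{i-1} + p_{i-2}, q_i = a_i*q_{i-1} + q_{i-2} with p_{-2}=0, p_{-1}=1, q_{-2}=1, q_{-1}=0):
  i=0: a_0=8, p_0 = 8*1 + 0 = 8, q_0 = 8*0 + 1 = 1.
  i=1: a_1=4, p_1 = 4*8 + 1 = 33, q_1 = 4*1 + 0 = 4.
Check: 33^2 - 68*4^2 = 1089 - 1088 = 1, so (x, y) = (33, 4) solves the equation, and by the theorem it is the least positive solution.

(x, y) = (33, 4)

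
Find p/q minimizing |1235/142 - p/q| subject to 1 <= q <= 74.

287/33

Expand x = 1235/142 as a continued fraction with the Euclidean algorithm:
  1235 = 8*142 + 99, so a_0 = 8.
  142 = 1*99 + 43, so a_1 = 1.
  99 = 2*43 + 13, so a_2 = 2.
  43 = 3*13 + 4, so a_3 = 3.
  13 = 3*4 + 1, so a_4 = 3.
  4 = 4*1 + 0, so a_5 = 4.
so x = [8; 1, 2, 3, 3, 4].
Convergents (p_i = a_i*p_{i-1} + p_{i-2}, q_i = a_i*q_{i-1} + q_{i-2} with p_{-2}=0, p_{-1}=1, q_{-2}=1, q_{-1}=0), until the denominator exceeds 74:
  i=0: a_0=8, p_0 = 8*1 + 0 = 8, q_0 = 8*0 + 1 = 1.
  i=1: a_1=1, p_1 = 1*8 + 1 = 9, q_1 = 1*1 + 0 = 1.
  i=2: a_2=2, p_2 = 2*9 + 8 = 26, q_2 = 2*1 + 1 = 3.
  i=3: a_3=3, p_3 = 3*26 + 9 = 87, q_3 = 3*3 + 1 = 10.
  i=4: a_4=3, p_4 = 3*87 + 26 = 287, q_4 = 3*10 + 3 = 33.
  i=5: a_5=4, p_5 = 4*287 + 87 = 1235, q_5 = 4*33 + 10 = 142.
q_5 = 142 > 74, so the last convergent with denominator <= 74 is p_4/q_4 = 287/33.
The closest fraction with denominator <= 74 is either p_4/q_4 or the intermediate fraction (k*p_4 + p_3)/(k*q_4 + q_3) with the largest k >= 1 whose denominator stays <= 74; these approach x as k grows, and every other convergent or intermediate fraction in range is farther away.
Largest k: floor((74 - q_3)/q_4) = floor((74 - 10)/33) = 1.
That gives (1*287 + 87)/(1*33 + 10) = 374/43.
Compare the errors: |x - 287/33| = |1235*33 - 287*142|/(142*33) = 1/4686, and |x - 374/43| = |1235*43 - 374*142|/(142*43) = 3/6106.
Cross-multiplying, 1*6106 = 6106 < 14058 = 3*4686, so 1/4686 is smaller: the convergent 287/33 is closer to x than 374/43.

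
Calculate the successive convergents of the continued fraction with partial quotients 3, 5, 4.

3/1, 16/5, 67/21

Using the convergent recurrence p_i = a_i*p_{i-1} + p_{i-2}, q_i = a_i*q_{i-1} + q_{i-2} with p_{-2}=0, p_{-1}=1, q_{-2}=1, q_{-1}=0:
  i=0: a_0=3, p_0 = 3*1 + 0 = 3, q_0 = 3*0 + 1 = 1.
  i=1: a_1=5, p_1 = 5*3 + 1 = 16, q_1 = 5*1 + 0 = 5.
  i=2: a_2=4, p_2 = 4*16 + 3 = 67, q_2 = 4*5 + 1 = 21.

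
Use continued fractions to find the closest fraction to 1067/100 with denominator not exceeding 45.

32/3

Expand x = 1067/100 as a continued fraction with the Euclidean algorithm:
  1067 = 10*100 + 67, so a_0 = 10.
  100 = 1*67 + 33, so a_1 = 1.
  67 = 2*33 + 1, so a_2 = 2.
  33 = 33*1 + 0, so a_3 = 33.
so x = [10; 1, 2, 33].
Convergents (p_i = a_i*p_{i-1} + p_{i-2}, q_i = a_i*q_{i-1} + q_{i-2} with p_{-2}=0, p_{-1}=1, q_{-2}=1, q_{-1}=0), until the denominator exceeds 45:
  i=0: a_0=10, p_0 = 10*1 + 0 = 10, q_0 = 10*0 + 1 = 1.
  i=1: a_1=1, p_1 = 1*10 + 1 = 11, q_1 = 1*1 + 0 = 1.
  i=2: a_2=2, p_2 = 2*11 + 10 = 32, q_2 = 2*1 + 1 = 3.
  i=3: a_3=33, p_3 = 33*32 + 11 = 1067, q_3 = 33*3 + 1 = 100.
q_3 = 100 > 45, so the last convergent with denominator <= 45 is p_2/q_2 = 32/3.
The closest fraction with denominator <= 45 is either p_2/q_2 or the intermediate fraction (k*p_2 + p_1)/(k*q_2 + q_1) with the largest k >= 1 whose denominator stays <= 45; these approach x as k grows, and every other convergent or intermediate fraction in range is farther away.
Largest k: floor((45 - q_1)/q_2) = floor((45 - 1)/3) = 14.
That gives (14*32 + 11)/(14*3 + 1) = 459/43.
Compare the errors: |x - 32/3| = |1067*3 - 32*100|/(100*3) = 1/300, and |x - 459/43| = |1067*43 - 459*100|/(100*43) = 19/4300.
Cross-multiplying, 1*4300 = 4300 < 5700 = 19*300, so 1/300 is smaller: the convergent 32/3 is closer to x than 459/43.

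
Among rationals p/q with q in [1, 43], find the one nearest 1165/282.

157/38

Expand x = 1165/282 as a continued fraction with the Euclidean algorithm:
  1165 = 4*282 + 37, so a_0 = 4.
  282 = 7*37 + 23, so a_1 = 7.
  37 = 1*23 + 14, so a_2 = 1.
  23 = 1*14 + 9, so a_3 = 1.
  14 = 1*9 + 5, so a_4 = 1.
  9 = 1*5 + 4, so a_5 = 1.
  5 = 1*4 + 1, so a_6 = 1.
  4 = 4*1 + 0, so a_7 = 4.
so x = [4; 7, 1, 1, 1, 1, 1, 4].
Convergents (p_i = a_i*p_{i-1} + p_{i-2}, q_i = a_i*q_{i-1} + q_{i-2} with p_{-2}=0, p_{-1}=1, q_{-2}=1, q_{-1}=0), until the denominator exceeds 43:
  i=0: a_0=4, p_0 = 4*1 + 0 = 4, q_0 = 4*0 + 1 = 1.
  i=1: a_1=7, p_1 = 7*4 + 1 = 29, q_1 = 7*1 + 0 = 7.
  i=2: a_2=1, p_2 = 1*29 + 4 = 33, q_2 = 1*7 + 1 = 8.
  i=3: a_3=1, p_3 = 1*33 + 29 = 62, q_3 = 1*8 + 7 = 15.
  i=4: a_4=1, p_4 = 1*62 + 33 = 95, q_4 = 1*15 + 8 = 23.
  i=5: a_5=1, p_5 = 1*95 + 62 = 157, q_5 = 1*23 + 15 = 38.
  i=6: a_6=1, p_6 = 1*157 + 95 = 252, q_6 = 1*38 + 23 = 61.
q_6 = 61 > 43, so the last convergent with denominator <= 43 is p_5/q_5 = 157/38.
The closest fraction with denominator <= 43 is either p_5/q_5 or the intermediate fraction (k*p_5 + p_4)/(k*q_5 + q_4) with the largest k >= 1 whose denominator stays <= 43; these approach x as k grows, and every other convergent or intermediate fraction in range is farther away.
Largest k: floor((43 - q_4)/q_5) = floor((43 - 23)/38) = 0.
Since k = 0, no intermediate fraction beyond p_5/q_5 has denominator <= 43, so the convergent 157/38 is the closest (its error is |1165*38 - 157*282|/(282*38) = 4/10716).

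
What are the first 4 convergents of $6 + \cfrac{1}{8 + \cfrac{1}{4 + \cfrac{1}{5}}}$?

Using the convergent recurrence p_i = a_i*p_{i-1} + p_{i-2}, q_i = a_i*q_{i-1} + q_{i-2} with p_{-2}=0, p_{-1}=1, q_{-2}=1, q_{-1}=0:
  i=0: a_0=6, p_0 = 6*1 + 0 = 6, q_0 = 6*0 + 1 = 1.
  i=1: a_1=8, p_1 = 8*6 + 1 = 49, q_1 = 8*1 + 0 = 8.
  i=2: a_2=4, p_2 = 4*49 + 6 = 202, q_2 = 4*8 + 1 = 33.
  i=3: a_3=5, p_3 = 5*202 + 49 = 1059, q_3 = 5*33 + 8 = 173.

6/1, 49/8, 202/33, 1059/173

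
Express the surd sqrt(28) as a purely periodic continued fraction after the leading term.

Write x_i = (sqrt(28) + m_i)/d_i with (m_0, d_0) = (0, 1). a_0 = floor(sqrt(28)) = 5, since 5^2 = 25 <= 28 < 36 = 6^2.
Iterate m_{i+1} = d_i*a_i - m_i, d_{i+1} = (28 - m_{i+1}^2)/d_i, a_{i+1} = floor((a_0 + m_{i+1})/d_{i+1}):
  m_1 = 1*5 - 0 = 5, d_1 = (28 - 5^2)/1 = 3/1 = 3, a_1 = floor((5 + 5)/3) = 3.
  m_2 = 3*3 - 5 = 4, d_2 = (28 - 4^2)/3 = 12/3 = 4, a_2 = floor((5 + 4)/4) = 2.
  m_3 = 4*2 - 4 = 4, d_3 = (28 - 4^2)/4 = 12/4 = 3, a_3 = floor((5 + 4)/3) = 3.
  m_4 = 3*3 - 4 = 5, d_4 = (28 - 5^2)/3 = 3/3 = 1, a_4 = floor((5 + 5)/1) = 10.
  m_5 = 1*10 - 5 = 5, d_5 = (28 - 5^2)/1 = 3/1 = 3: (m_5, d_5) = (m_1, d_1) = (5, 3), so from here the quotients repeat a_1, ..., a_4; the period length is 4.
Hence the expansion of sqrt(28) is a_0 = 5 followed by the repeating block 3, 2, 3, 10 (period 4).

[5; (3, 2, 3, 10)]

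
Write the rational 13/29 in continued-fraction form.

Run the Euclidean algorithm on 13 and 29; the successive quotients are the partial quotients a_0, a_1, ... (each step inverts the fractional part left over by the previous one):
  13 = 0*29 + 13, so a_0 = 0.
  29 = 2*13 + 3, so a_1 = 2.
  13 = 4*3 + 1, so a_2 = 4.
  3 = 3*1 + 0, so a_3 = 3.
The remainder reaches 0 after 4 divisions, so the expansion has 4 partial quotients, read off in order.

[0; 2, 4, 3]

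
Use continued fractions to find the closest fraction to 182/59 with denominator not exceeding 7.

22/7

Expand x = 182/59 as a continued fraction with the Euclidean algorithm:
  182 = 3*59 + 5, so a_0 = 3.
  59 = 11*5 + 4, so a_1 = 11.
  5 = 1*4 + 1, so a_2 = 1.
  4 = 4*1 + 0, so a_3 = 4.
so x = [3; 11, 1, 4].
Convergents (p_i = a_i*p_{i-1} + p_{i-2}, q_i = a_i*q_{i-1} + q_{i-2} with p_{-2}=0, p_{-1}=1, q_{-2}=1, q_{-1}=0), until the denominator exceeds 7:
  i=0: a_0=3, p_0 = 3*1 + 0 = 3, q_0 = 3*0 + 1 = 1.
  i=1: a_1=11, p_1 = 11*3 + 1 = 34, q_1 = 11*1 + 0 = 11.
q_1 = 11 > 7, so the last convergent with denominator <= 7 is p_0/q_0 = 3/1.
The closest fraction with denominator <= 7 is either p_0/q_0 or the intermediate fraction (k*p_0 + p_{-1})/(k*q_0 + q_{-1}) with the largest k >= 1 whose denominator stays <= 7; these approach x as k grows, and every other convergent or intermediate fraction in range is farther away.
Largest k: floor((7 - q_{-1})/q_0) = floor((7 - 0)/1) = 7 (using the seeds p_{-1} = 1, q_{-1} = 0).
That gives (7*3 + 1)/(7*1 + 0) = 22/7.
Compare the errors: |x - 3/1| = |182*1 - 3*59|/(59*1) = 5/59, and |x - 22/7| = |182*7 - 22*59|/(59*7) = 24/413.
Cross-multiplying, 24*59 = 1416 < 2065 = 5*413, so 24/413 is smaller: the intermediate fraction 22/7 is closer to x than 3/1.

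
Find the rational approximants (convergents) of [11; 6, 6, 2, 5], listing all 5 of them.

11/1, 67/6, 413/37, 893/80, 4878/437

Using the convergent recurrence p_i = a_i*p_{i-1} + p_{i-2}, q_i = a_i*q_{i-1} + q_{i-2} with p_{-2}=0, p_{-1}=1, q_{-2}=1, q_{-1}=0:
  i=0: a_0=11, p_0 = 11*1 + 0 = 11, q_0 = 11*0 + 1 = 1.
  i=1: a_1=6, p_1 = 6*11 + 1 = 67, q_1 = 6*1 + 0 = 6.
  i=2: a_2=6, p_2 = 6*67 + 11 = 413, q_2 = 6*6 + 1 = 37.
  i=3: a_3=2, p_3 = 2*413 + 67 = 893, q_3 = 2*37 + 6 = 80.
  i=4: a_4=5, p_4 = 5*893 + 413 = 4878, q_4 = 5*80 + 37 = 437.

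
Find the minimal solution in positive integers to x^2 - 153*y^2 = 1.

First expand sqrt(153) as a continued fraction. With x_i = (sqrt(153) + m_i)/d_i and (m_0, d_0) = (0, 1): a_0 = floor(sqrt(153)) = 12, since 12^2 = 144 <= 153 < 169 = 13^2.
Iterate m_{i+1} = d_i*a_i - m_i, d_{i+1} = (153 - m_{i+1}^2)/d_i, a_{i+1} = floor((a_0 + m_{i+1})/d_{i+1}):
  m_1 = 1*12 - 0 = 12, d_1 = (153 - 12^2)/1 = 9/1 = 9, a_1 = floor((12 + 12)/9) = 2.
  m_2 = 9*2 - 12 = 6, d_2 = (153 - 6^2)/9 = 117/9 = 13, a_2 = floor((12 + 6)/13) = 1.
  m_3 = 13*1 - 6 = 7, d_3 = (153 - 7^2)/13 = 104/13 = 8, a_3 = floor((12 + 7)/8) = 2.
  m_4 = 8*2 - 7 = 9, d_4 = (153 - 9^2)/8 = 72/8 = 9, a_4 = floor((12 + 9)/9) = 2.
  m_5 = 9*2 - 9 = 9, d_5 = (153 - 9^2)/9 = 72/9 = 8, a_5 = floor((12 + 9)/8) = 2.
  m_6 = 8*2 - 9 = 7, d_6 = (153 - 7^2)/8 = 104/8 = 13, a_6 = floor((12 + 7)/13) = 1.
  m_7 = 13*1 - 7 = 6, d_7 = (153 - 6^2)/13 = 117/13 = 9, a_7 = floor((12 + 6)/9) = 2.
  m_8 = 9*2 - 6 = 12, d_8 = (153 - 12^2)/9 = 9/9 = 1, a_8 = floor((12 + 12)/1) = 24.
  m_9 = 1*24 - 12 = 12, d_9 = (153 - 12^2)/1 = 9/1 = 9: (m_9, d_9) = (m_1, d_1) = (12, 9), so from here the quotients repeat a_1, ..., a_8; the period length is 8.
So sqrt(153) = [12; (2, 1, 2, 2, 2, 1, 2, 24)] with period length k = 8.
k is even, so the fundamental solution of x^2 - 153y^2 = 1 is (p_{k-1}, q_{k-1}) = (p_7, q_7); compute convergents through index 7.
Convergents (p_i = a_i*p_{i-1} + p_{i-2}, q_i = a_i*q_{i-1} + q_{i-2} with p_{-2}=0, p_{-1}=1, q_{-2}=1, q_{-1}=0):
  i=0: a_0=12, p_0 = 12*1 + 0 = 12, q_0 = 12*0 + 1 = 1.
  i=1: a_1=2, p_1 = 2*12 + 1 = 25, q_1 = 2*1 + 0 = 2.
  i=2: a_2=1, p_2 = 1*25 + 12 = 37, q_2 = 1*2 + 1 = 3.
  i=3: a_3=2, p_3 = 2*37 + 25 = 99, q_3 = 2*3 + 2 = 8.
  i=4: a_4=2, p_4 = 2*99 + 37 = 235, q_4 = 2*8 + 3 = 19.
  i=5: a_5=2, p_5 = 2*235 + 99 = 569, q_5 = 2*19 + 8 = 46.
  i=6: a_6=1, p_6 = 1*569 + 235 = 804, q_6 = 1*46 + 19 = 65.
  i=7: a_7=2, p_7 = 2*804 + 569 = 2177, q_7 = 2*65 + 46 = 176.
Check: 2177^2 - 153*176^2 = 4739329 - 4739328 = 1, so (x, y) = (2177, 176) solves the equation, and by the theorem it is the least positive solution.

(x, y) = (2177, 176)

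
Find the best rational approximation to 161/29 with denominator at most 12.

50/9

Expand x = 161/29 as a continued fraction with the Euclidean algorithm:
  161 = 5*29 + 16, so a_0 = 5.
  29 = 1*16 + 13, so a_1 = 1.
  16 = 1*13 + 3, so a_2 = 1.
  13 = 4*3 + 1, so a_3 = 4.
  3 = 3*1 + 0, so a_4 = 3.
so x = [5; 1, 1, 4, 3].
Convergents (p_i = a_i*p_{i-1} + p_{i-2}, q_i = a_i*q_{i-1} + q_{i-2} with p_{-2}=0, p_{-1}=1, q_{-2}=1, q_{-1}=0), until the denominator exceeds 12:
  i=0: a_0=5, p_0 = 5*1 + 0 = 5, q_0 = 5*0 + 1 = 1.
  i=1: a_1=1, p_1 = 1*5 + 1 = 6, q_1 = 1*1 + 0 = 1.
  i=2: a_2=1, p_2 = 1*6 + 5 = 11, q_2 = 1*1 + 1 = 2.
  i=3: a_3=4, p_3 = 4*11 + 6 = 50, q_3 = 4*2 + 1 = 9.
  i=4: a_4=3, p_4 = 3*50 + 11 = 161, q_4 = 3*9 + 2 = 29.
q_4 = 29 > 12, so the last convergent with denominator <= 12 is p_3/q_3 = 50/9.
The closest fraction with denominator <= 12 is either p_3/q_3 or the intermediate fraction (k*p_3 + p_2)/(k*q_3 + q_2) with the largest k >= 1 whose denominator stays <= 12; these approach x as k grows, and every other convergent or intermediate fraction in range is farther away.
Largest k: floor((12 - q_2)/q_3) = floor((12 - 2)/9) = 1.
That gives (1*50 + 11)/(1*9 + 2) = 61/11.
Compare the errors: |x - 50/9| = |161*9 - 50*29|/(29*9) = 1/261, and |x - 61/11| = |161*11 - 61*29|/(29*11) = 2/319.
Cross-multiplying, 1*319 = 319 < 522 = 2*261, so 1/261 is smaller: the convergent 50/9 is closer to x than 61/11.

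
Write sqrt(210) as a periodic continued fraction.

Write x_i = (sqrt(210) + m_i)/d_i with (m_0, d_0) = (0, 1). a_0 = floor(sqrt(210)) = 14, since 14^2 = 196 <= 210 < 225 = 15^2.
Iterate m_{i+1} = d_i*a_i - m_i, d_{i+1} = (210 - m_{i+1}^2)/d_i, a_{i+1} = floor((a_0 + m_{i+1})/d_{i+1}):
  m_1 = 1*14 - 0 = 14, d_1 = (210 - 14^2)/1 = 14/1 = 14, a_1 = floor((14 + 14)/14) = 2.
  m_2 = 14*2 - 14 = 14, d_2 = (210 - 14^2)/14 = 14/14 = 1, a_2 = floor((14 + 14)/1) = 28.
  m_3 = 1*28 - 14 = 14, d_3 = (210 - 14^2)/1 = 14/1 = 14: (m_3, d_3) = (m_1, d_1) = (14, 14), so from here the quotients repeat a_1, a_2; the period length is 2.
Hence the expansion of sqrt(210) is a_0 = 14 followed by the repeating block 2, 28 (period 2).

[14; (2, 28)]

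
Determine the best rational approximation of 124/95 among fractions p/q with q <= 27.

Expand x = 124/95 as a continued fraction with the Euclidean algorithm:
  124 = 1*95 + 29, so a_0 = 1.
  95 = 3*29 + 8, so a_1 = 3.
  29 = 3*8 + 5, so a_2 = 3.
  8 = 1*5 + 3, so a_3 = 1.
  5 = 1*3 + 2, so a_4 = 1.
  3 = 1*2 + 1, so a_5 = 1.
  2 = 2*1 + 0, so a_6 = 2.
so x = [1; 3, 3, 1, 1, 1, 2].
Convergents (p_i = a_i*p_{i-1} + p_{i-2}, q_i = a_i*q_{i-1} + q_{i-2} with p_{-2}=0, p_{-1}=1, q_{-2}=1, q_{-1}=0), until the denominator exceeds 27:
  i=0: a_0=1, p_0 = 1*1 + 0 = 1, q_0 = 1*0 + 1 = 1.
  i=1: a_1=3, p_1 = 3*1 + 1 = 4, q_1 = 3*1 + 0 = 3.
  i=2: a_2=3, p_2 = 3*4 + 1 = 13, q_2 = 3*3 + 1 = 10.
  i=3: a_3=1, p_3 = 1*13 + 4 = 17, q_3 = 1*10 + 3 = 13.
  i=4: a_4=1, p_4 = 1*17 + 13 = 30, q_4 = 1*13 + 10 = 23.
  i=5: a_5=1, p_5 = 1*30 + 17 = 47, q_5 = 1*23 + 13 = 36.
q_5 = 36 > 27, so the last convergent with denominator <= 27 is p_4/q_4 = 30/23.
The closest fraction with denominator <= 27 is either p_4/q_4 or the intermediate fraction (k*p_4 + p_3)/(k*q_4 + q_3) with the largest k >= 1 whose denominator stays <= 27; these approach x as k grows, and every other convergent or intermediate fraction in range is farther away.
Largest k: floor((27 - q_3)/q_4) = floor((27 - 13)/23) = 0.
Since k = 0, no intermediate fraction beyond p_4/q_4 has denominator <= 27, so the convergent 30/23 is the closest (its error is |124*23 - 30*95|/(95*23) = 2/2185).

30/23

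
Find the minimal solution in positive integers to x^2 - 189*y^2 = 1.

First expand sqrt(189) as a continued fraction. With x_i = (sqrt(189) + m_i)/d_i and (m_0, d_0) = (0, 1): a_0 = floor(sqrt(189)) = 13, since 13^2 = 169 <= 189 < 196 = 14^2.
Iterate m_{i+1} = d_i*a_i - m_i, d_{i+1} = (189 - m_{i+1}^2)/d_i, a_{i+1} = floor((a_0 + m_{i+1})/d_{i+1}):
  m_1 = 1*13 - 0 = 13, d_1 = (189 - 13^2)/1 = 20/1 = 20, a_1 = floor((13 + 13)/20) = 1.
  m_2 = 20*1 - 13 = 7, d_2 = (189 - 7^2)/20 = 140/20 = 7, a_2 = floor((13 + 7)/7) = 2.
  m_3 = 7*2 - 7 = 7, d_3 = (189 - 7^2)/7 = 140/7 = 20, a_3 = floor((13 + 7)/20) = 1.
  m_4 = 20*1 - 7 = 13, d_4 = (189 - 13^2)/20 = 20/20 = 1, a_4 = floor((13 + 13)/1) = 26.
  m_5 = 1*26 - 13 = 13, d_5 = (189 - 13^2)/1 = 20/1 = 20: (m_5, d_5) = (m_1, d_1) = (13, 20), so from here the quotients repeat a_1, ..., a_4; the period length is 4.
So sqrt(189) = [13; (1, 2, 1, 26)] with period length k = 4.
k is even, so the fundamental solution of x^2 - 189y^2 = 1 is (p_{k-1}, q_{k-1}) = (p_3, q_3); compute convergents through index 3.
Convergents (p_i = a_i*p_{i-1} + p_{i-2}, q_i = a_i*q_{i-1} + q_{i-2} with p_{-2}=0, p_{-1}=1, q_{-2}=1, q_{-1}=0):
  i=0: a_0=13, p_0 = 13*1 + 0 = 13, q_0 = 13*0 + 1 = 1.
  i=1: a_1=1, p_1 = 1*13 + 1 = 14, q_1 = 1*1 + 0 = 1.
  i=2: a_2=2, p_2 = 2*14 + 13 = 41, q_2 = 2*1 + 1 = 3.
  i=3: a_3=1, p_3 = 1*41 + 14 = 55, q_3 = 1*3 + 1 = 4.
Check: 55^2 - 189*4^2 = 3025 - 3024 = 1, so (x, y) = (55, 4) solves the equation, and by the theorem it is the least positive solution.

(x, y) = (55, 4)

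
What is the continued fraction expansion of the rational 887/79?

Run the Euclidean algorithm on 887 and 79; the successive quotients are the partial quotients a_0, a_1, ... (each step inverts the fractional part left over by the previous one):
  887 = 11*79 + 18, so a_0 = 11.
  79 = 4*18 + 7, so a_1 = 4.
  18 = 2*7 + 4, so a_2 = 2.
  7 = 1*4 + 3, so a_3 = 1.
  4 = 1*3 + 1, so a_4 = 1.
  3 = 3*1 + 0, so a_5 = 3.
The remainder reaches 0 after 6 divisions, so the expansion has 6 partial quotients, read off in order.

[11; 4, 2, 1, 1, 3]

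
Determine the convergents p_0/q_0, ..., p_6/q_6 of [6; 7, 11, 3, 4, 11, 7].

6/1, 43/7, 479/78, 1480/241, 6399/1042, 71869/11703, 509482/82963

Using the convergent recurrence p_i = a_i*p_{i-1} + p_{i-2}, q_i = a_i*q_{i-1} + q_{i-2} with p_{-2}=0, p_{-1}=1, q_{-2}=1, q_{-1}=0:
  i=0: a_0=6, p_0 = 6*1 + 0 = 6, q_0 = 6*0 + 1 = 1.
  i=1: a_1=7, p_1 = 7*6 + 1 = 43, q_1 = 7*1 + 0 = 7.
  i=2: a_2=11, p_2 = 11*43 + 6 = 479, q_2 = 11*7 + 1 = 78.
  i=3: a_3=3, p_3 = 3*479 + 43 = 1480, q_3 = 3*78 + 7 = 241.
  i=4: a_4=4, p_4 = 4*1480 + 479 = 6399, q_4 = 4*241 + 78 = 1042.
  i=5: a_5=11, p_5 = 11*6399 + 1480 = 71869, q_5 = 11*1042 + 241 = 11703.
  i=6: a_6=7, p_6 = 7*71869 + 6399 = 509482, q_6 = 7*11703 + 1042 = 82963.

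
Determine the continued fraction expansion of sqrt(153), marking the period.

Write x_i = (sqrt(153) + m_i)/d_i with (m_0, d_0) = (0, 1). a_0 = floor(sqrt(153)) = 12, since 12^2 = 144 <= 153 < 169 = 13^2.
Iterate m_{i+1} = d_i*a_i - m_i, d_{i+1} = (153 - m_{i+1}^2)/d_i, a_{i+1} = floor((a_0 + m_{i+1})/d_{i+1}):
  m_1 = 1*12 - 0 = 12, d_1 = (153 - 12^2)/1 = 9/1 = 9, a_1 = floor((12 + 12)/9) = 2.
  m_2 = 9*2 - 12 = 6, d_2 = (153 - 6^2)/9 = 117/9 = 13, a_2 = floor((12 + 6)/13) = 1.
  m_3 = 13*1 - 6 = 7, d_3 = (153 - 7^2)/13 = 104/13 = 8, a_3 = floor((12 + 7)/8) = 2.
  m_4 = 8*2 - 7 = 9, d_4 = (153 - 9^2)/8 = 72/8 = 9, a_4 = floor((12 + 9)/9) = 2.
  m_5 = 9*2 - 9 = 9, d_5 = (153 - 9^2)/9 = 72/9 = 8, a_5 = floor((12 + 9)/8) = 2.
  m_6 = 8*2 - 9 = 7, d_6 = (153 - 7^2)/8 = 104/8 = 13, a_6 = floor((12 + 7)/13) = 1.
  m_7 = 13*1 - 7 = 6, d_7 = (153 - 6^2)/13 = 117/13 = 9, a_7 = floor((12 + 6)/9) = 2.
  m_8 = 9*2 - 6 = 12, d_8 = (153 - 12^2)/9 = 9/9 = 1, a_8 = floor((12 + 12)/1) = 24.
  m_9 = 1*24 - 12 = 12, d_9 = (153 - 12^2)/1 = 9/1 = 9: (m_9, d_9) = (m_1, d_1) = (12, 9), so from here the quotients repeat a_1, ..., a_8; the period length is 8.
Hence the expansion of sqrt(153) is a_0 = 12 followed by the repeating block 2, 1, 2, 2, 2, 1, 2, 24 (period 8).

[12; (2, 1, 2, 2, 2, 1, 2, 24)]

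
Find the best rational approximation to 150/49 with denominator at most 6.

Expand x = 150/49 as a continued fraction with the Euclidean algorithm:
  150 = 3*49 + 3, so a_0 = 3.
  49 = 16*3 + 1, so a_1 = 16.
  3 = 3*1 + 0, so a_2 = 3.
so x = [3; 16, 3].
Convergents (p_i = a_i*p_{i-1} + p_{i-2}, q_i = a_i*q_{i-1} + q_{i-2} with p_{-2}=0, p_{-1}=1, q_{-2}=1, q_{-1}=0), until the denominator exceeds 6:
  i=0: a_0=3, p_0 = 3*1 + 0 = 3, q_0 = 3*0 + 1 = 1.
  i=1: a_1=16, p_1 = 16*3 + 1 = 49, q_1 = 16*1 + 0 = 16.
q_1 = 16 > 6, so the last convergent with denominator <= 6 is p_0/q_0 = 3/1.
The closest fraction with denominator <= 6 is either p_0/q_0 or the intermediate fraction (k*p_0 + p_{-1})/(k*q_0 + q_{-1}) with the largest k >= 1 whose denominator stays <= 6; these approach x as k grows, and every other convergent or intermediate fraction in range is farther away.
Largest k: floor((6 - q_{-1})/q_0) = floor((6 - 0)/1) = 6 (using the seeds p_{-1} = 1, q_{-1} = 0).
That gives (6*3 + 1)/(6*1 + 0) = 19/6.
Compare the errors: |x - 3/1| = |150*1 - 3*49|/(49*1) = 3/49, and |x - 19/6| = |150*6 - 19*49|/(49*6) = 31/294.
Cross-multiplying, 3*294 = 882 < 1519 = 31*49, so 3/49 is smaller: the convergent 3/1 is closer to x than 19/6.

3/1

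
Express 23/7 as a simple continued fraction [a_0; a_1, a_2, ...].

[3; 3, 2]

Run the Euclidean algorithm on 23 and 7; the successive quotients are the partial quotients a_0, a_1, ... (each step inverts the fractional part left over by the previous one):
  23 = 3*7 + 2, so a_0 = 3.
  7 = 3*2 + 1, so a_1 = 3.
  2 = 2*1 + 0, so a_2 = 2.
The remainder reaches 0 after 3 divisions, so the expansion has 3 partial quotients, read off in order.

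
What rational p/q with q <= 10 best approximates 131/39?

27/8

Expand x = 131/39 as a continued fraction with the Euclidean algorithm:
  131 = 3*39 + 14, so a_0 = 3.
  39 = 2*14 + 11, so a_1 = 2.
  14 = 1*11 + 3, so a_2 = 1.
  11 = 3*3 + 2, so a_3 = 3.
  3 = 1*2 + 1, so a_4 = 1.
  2 = 2*1 + 0, so a_5 = 2.
so x = [3; 2, 1, 3, 1, 2].
Convergents (p_i = a_i*p_{i-1} + p_{i-2}, q_i = a_i*q_{i-1} + q_{i-2} with p_{-2}=0, p_{-1}=1, q_{-2}=1, q_{-1}=0), until the denominator exceeds 10:
  i=0: a_0=3, p_0 = 3*1 + 0 = 3, q_0 = 3*0 + 1 = 1.
  i=1: a_1=2, p_1 = 2*3 + 1 = 7, q_1 = 2*1 + 0 = 2.
  i=2: a_2=1, p_2 = 1*7 + 3 = 10, q_2 = 1*2 + 1 = 3.
  i=3: a_3=3, p_3 = 3*10 + 7 = 37, q_3 = 3*3 + 2 = 11.
q_3 = 11 > 10, so the last convergent with denominator <= 10 is p_2/q_2 = 10/3.
The closest fraction with denominator <= 10 is either p_2/q_2 or the intermediate fraction (k*p_2 + p_1)/(k*q_2 + q_1) with the largest k >= 1 whose denominator stays <= 10; these approach x as k grows, and every other convergent or intermediate fraction in range is farther away.
Largest k: floor((10 - q_1)/q_2) = floor((10 - 2)/3) = 2.
That gives (2*10 + 7)/(2*3 + 2) = 27/8.
Compare the errors: |x - 10/3| = |131*3 - 10*39|/(39*3) = 3/117, and |x - 27/8| = |131*8 - 27*39|/(39*8) = 5/312.
Cross-multiplying, 5*117 = 585 < 936 = 3*312, so 5/312 is smaller: the intermediate fraction 27/8 is closer to x than 10/3.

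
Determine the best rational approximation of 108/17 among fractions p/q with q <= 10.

19/3

Expand x = 108/17 as a continued fraction with the Euclidean algorithm:
  108 = 6*17 + 6, so a_0 = 6.
  17 = 2*6 + 5, so a_1 = 2.
  6 = 1*5 + 1, so a_2 = 1.
  5 = 5*1 + 0, so a_3 = 5.
so x = [6; 2, 1, 5].
Convergents (p_i = a_i*p_{i-1} + p_{i-2}, q_i = a_i*q_{i-1} + q_{i-2} with p_{-2}=0, p_{-1}=1, q_{-2}=1, q_{-1}=0), until the denominator exceeds 10:
  i=0: a_0=6, p_0 = 6*1 + 0 = 6, q_0 = 6*0 + 1 = 1.
  i=1: a_1=2, p_1 = 2*6 + 1 = 13, q_1 = 2*1 + 0 = 2.
  i=2: a_2=1, p_2 = 1*13 + 6 = 19, q_2 = 1*2 + 1 = 3.
  i=3: a_3=5, p_3 = 5*19 + 13 = 108, q_3 = 5*3 + 2 = 17.
q_3 = 17 > 10, so the last convergent with denominator <= 10 is p_2/q_2 = 19/3.
The closest fraction with denominator <= 10 is either p_2/q_2 or the intermediate fraction (k*p_2 + p_1)/(k*q_2 + q_1) with the largest k >= 1 whose denominator stays <= 10; these approach x as k grows, and every other convergent or intermediate fraction in range is farther away.
Largest k: floor((10 - q_1)/q_2) = floor((10 - 2)/3) = 2.
That gives (2*19 + 13)/(2*3 + 2) = 51/8.
Compare the errors: |x - 19/3| = |108*3 - 19*17|/(17*3) = 1/51, and |x - 51/8| = |108*8 - 51*17|/(17*8) = 3/136.
Cross-multiplying, 1*136 = 136 < 153 = 3*51, so 1/51 is smaller: the convergent 19/3 is closer to x than 51/8.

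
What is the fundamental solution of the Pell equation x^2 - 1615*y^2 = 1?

(x, y) = (3284569, 81732)

First expand sqrt(1615) as a continued fraction. With x_i = (sqrt(1615) + m_i)/d_i and (m_0, d_0) = (0, 1): a_0 = floor(sqrt(1615)) = 40, since 40^2 = 1600 <= 1615 < 1681 = 41^2.
Iterate m_{i+1} = d_i*a_i - m_i, d_{i+1} = (1615 - m_{i+1}^2)/d_i, a_{i+1} = floor((a_0 + m_{i+1})/d_{i+1}):
  m_1 = 1*40 - 0 = 40, d_1 = (1615 - 40^2)/1 = 15/1 = 15, a_1 = floor((40 + 40)/15) = 5.
  m_2 = 15*5 - 40 = 35, d_2 = (1615 - 35^2)/15 = 390/15 = 26, a_2 = floor((40 + 35)/26) = 2.
  m_3 = 26*2 - 35 = 17, d_3 = (1615 - 17^2)/26 = 1326/26 = 51, a_3 = floor((40 + 17)/51) = 1.
  m_4 = 51*1 - 17 = 34, d_4 = (1615 - 34^2)/51 = 459/51 = 9, a_4 = floor((40 + 34)/9) = 8.
  m_5 = 9*8 - 34 = 38, d_5 = (1615 - 38^2)/9 = 171/9 = 19, a_5 = floor((40 + 38)/19) = 4.
  m_6 = 19*4 - 38 = 38, d_6 = (1615 - 38^2)/19 = 171/19 = 9, a_6 = floor((40 + 38)/9) = 8.
  m_7 = 9*8 - 38 = 34, d_7 = (1615 - 34^2)/9 = 459/9 = 51, a_7 = floor((40 + 34)/51) = 1.
  m_8 = 51*1 - 34 = 17, d_8 = (1615 - 17^2)/51 = 1326/51 = 26, a_8 = floor((40 + 17)/26) = 2.
  m_9 = 26*2 - 17 = 35, d_9 = (1615 - 35^2)/26 = 390/26 = 15, a_9 = floor((40 + 35)/15) = 5.
  m_10 = 15*5 - 35 = 40, d_10 = (1615 - 40^2)/15 = 15/15 = 1, a_10 = floor((40 + 40)/1) = 80.
  m_11 = 1*80 - 40 = 40, d_11 = (1615 - 40^2)/1 = 15/1 = 15: (m_11, d_11) = (m_1, d_1) = (40, 15), so from here the quotients repeat a_1, ..., a_10; the period length is 10.
So sqrt(1615) = [40; (5, 2, 1, 8, 4, 8, 1, 2, 5, 80)] with period length k = 10.
k is even, so the fundamental solution of x^2 - 1615y^2 = 1 is (p_{k-1}, q_{k-1}) = (p_9, q_9); compute convergents through index 9.
Convergents (p_i = a_i*p_{i-1} + p_{i-2}, q_i = a_i*q_{i-1} + q_{i-2} with p_{-2}=0, p_{-1}=1, q_{-2}=1, q_{-1}=0):
  i=0: a_0=40, p_0 = 40*1 + 0 = 40, q_0 = 40*0 + 1 = 1.
  i=1: a_1=5, p_1 = 5*40 + 1 = 201, q_1 = 5*1 + 0 = 5.
  i=2: a_2=2, p_2 = 2*201 + 40 = 442, q_2 = 2*5 + 1 = 11.
  i=3: a_3=1, p_3 = 1*442 + 201 = 643, q_3 = 1*11 + 5 = 16.
  i=4: a_4=8, p_4 = 8*643 + 442 = 5586, q_4 = 8*16 + 11 = 139.
  i=5: a_5=4, p_5 = 4*5586 + 643 = 22987, q_5 = 4*139 + 16 = 572.
  i=6: a_6=8, p_6 = 8*22987 + 5586 = 189482, q_6 = 8*572 + 139 = 4715.
  i=7: a_7=1, p_7 = 1*189482 + 22987 = 212469, q_7 = 1*4715 + 572 = 5287.
  i=8: a_8=2, p_8 = 2*212469 + 189482 = 614420, q_8 = 2*5287 + 4715 = 15289.
  i=9: a_9=5, p_9 = 5*614420 + 212469 = 3284569, q_9 = 5*15289 + 5287 = 81732.
Check: 3284569^2 - 1615*81732^2 = 10788393515761 - 10788393515760 = 1, so (x, y) = (3284569, 81732) solves the equation, and by the theorem it is the least positive solution.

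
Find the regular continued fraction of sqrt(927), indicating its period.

[30; (2, 4, 5, 3, 5, 4, 2, 60)]

Write x_i = (sqrt(927) + m_i)/d_i with (m_0, d_0) = (0, 1). a_0 = floor(sqrt(927)) = 30, since 30^2 = 900 <= 927 < 961 = 31^2.
Iterate m_{i+1} = d_i*a_i - m_i, d_{i+1} = (927 - m_{i+1}^2)/d_i, a_{i+1} = floor((a_0 + m_{i+1})/d_{i+1}):
  m_1 = 1*30 - 0 = 30, d_1 = (927 - 30^2)/1 = 27/1 = 27, a_1 = floor((30 + 30)/27) = 2.
  m_2 = 27*2 - 30 = 24, d_2 = (927 - 24^2)/27 = 351/27 = 13, a_2 = floor((30 + 24)/13) = 4.
  m_3 = 13*4 - 24 = 28, d_3 = (927 - 28^2)/13 = 143/13 = 11, a_3 = floor((30 + 28)/11) = 5.
  m_4 = 11*5 - 28 = 27, d_4 = (927 - 27^2)/11 = 198/11 = 18, a_4 = floor((30 + 27)/18) = 3.
  m_5 = 18*3 - 27 = 27, d_5 = (927 - 27^2)/18 = 198/18 = 11, a_5 = floor((30 + 27)/11) = 5.
  m_6 = 11*5 - 27 = 28, d_6 = (927 - 28^2)/11 = 143/11 = 13, a_6 = floor((30 + 28)/13) = 4.
  m_7 = 13*4 - 28 = 24, d_7 = (927 - 24^2)/13 = 351/13 = 27, a_7 = floor((30 + 24)/27) = 2.
  m_8 = 27*2 - 24 = 30, d_8 = (927 - 30^2)/27 = 27/27 = 1, a_8 = floor((30 + 30)/1) = 60.
  m_9 = 1*60 - 30 = 30, d_9 = (927 - 30^2)/1 = 27/1 = 27: (m_9, d_9) = (m_1, d_1) = (30, 27), so from here the quotients repeat a_1, ..., a_8; the period length is 8.
Hence the expansion of sqrt(927) is a_0 = 30 followed by the repeating block 2, 4, 5, 3, 5, 4, 2, 60 (period 8).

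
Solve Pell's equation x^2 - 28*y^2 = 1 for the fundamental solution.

(x, y) = (127, 24)

First expand sqrt(28) as a continued fraction. With x_i = (sqrt(28) + m_i)/d_i and (m_0, d_0) = (0, 1): a_0 = floor(sqrt(28)) = 5, since 5^2 = 25 <= 28 < 36 = 6^2.
Iterate m_{i+1} = d_i*a_i - m_i, d_{i+1} = (28 - m_{i+1}^2)/d_i, a_{i+1} = floor((a_0 + m_{i+1})/d_{i+1}):
  m_1 = 1*5 - 0 = 5, d_1 = (28 - 5^2)/1 = 3/1 = 3, a_1 = floor((5 + 5)/3) = 3.
  m_2 = 3*3 - 5 = 4, d_2 = (28 - 4^2)/3 = 12/3 = 4, a_2 = floor((5 + 4)/4) = 2.
  m_3 = 4*2 - 4 = 4, d_3 = (28 - 4^2)/4 = 12/4 = 3, a_3 = floor((5 + 4)/3) = 3.
  m_4 = 3*3 - 4 = 5, d_4 = (28 - 5^2)/3 = 3/3 = 1, a_4 = floor((5 + 5)/1) = 10.
  m_5 = 1*10 - 5 = 5, d_5 = (28 - 5^2)/1 = 3/1 = 3: (m_5, d_5) = (m_1, d_1) = (5, 3), so from here the quotients repeat a_1, ..., a_4; the period length is 4.
So sqrt(28) = [5; (3, 2, 3, 10)] with period length k = 4.
k is even, so the fundamental solution of x^2 - 28y^2 = 1 is (p_{k-1}, q_{k-1}) = (p_3, q_3); compute convergents through index 3.
Convergents (p_i = a_i*p_{i-1} + p_{i-2}, q_i = a_i*q_{i-1} + q_{i-2} with p_{-2}=0, p_{-1}=1, q_{-2}=1, q_{-1}=0):
  i=0: a_0=5, p_0 = 5*1 + 0 = 5, q_0 = 5*0 + 1 = 1.
  i=1: a_1=3, p_1 = 3*5 + 1 = 16, q_1 = 3*1 + 0 = 3.
  i=2: a_2=2, p_2 = 2*16 + 5 = 37, q_2 = 2*3 + 1 = 7.
  i=3: a_3=3, p_3 = 3*37 + 16 = 127, q_3 = 3*7 + 3 = 24.
Check: 127^2 - 28*24^2 = 16129 - 16128 = 1, so (x, y) = (127, 24) solves the equation, and by the theorem it is the least positive solution.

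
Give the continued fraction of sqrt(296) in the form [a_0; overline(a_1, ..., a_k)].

Write x_i = (sqrt(296) + m_i)/d_i with (m_0, d_0) = (0, 1). a_0 = floor(sqrt(296)) = 17, since 17^2 = 289 <= 296 < 324 = 18^2.
Iterate m_{i+1} = d_i*a_i - m_i, d_{i+1} = (296 - m_{i+1}^2)/d_i, a_{i+1} = floor((a_0 + m_{i+1})/d_{i+1}):
  m_1 = 1*17 - 0 = 17, d_1 = (296 - 17^2)/1 = 7/1 = 7, a_1 = floor((17 + 17)/7) = 4.
  m_2 = 7*4 - 17 = 11, d_2 = (296 - 11^2)/7 = 175/7 = 25, a_2 = floor((17 + 11)/25) = 1.
  m_3 = 25*1 - 11 = 14, d_3 = (296 - 14^2)/25 = 100/25 = 4, a_3 = floor((17 + 14)/4) = 7.
  m_4 = 4*7 - 14 = 14, d_4 = (296 - 14^2)/4 = 100/4 = 25, a_4 = floor((17 + 14)/25) = 1.
  m_5 = 25*1 - 14 = 11, d_5 = (296 - 11^2)/25 = 175/25 = 7, a_5 = floor((17 + 11)/7) = 4.
  m_6 = 7*4 - 11 = 17, d_6 = (296 - 17^2)/7 = 7/7 = 1, a_6 = floor((17 + 17)/1) = 34.
  m_7 = 1*34 - 17 = 17, d_7 = (296 - 17^2)/1 = 7/1 = 7: (m_7, d_7) = (m_1, d_1) = (17, 7), so from here the quotients repeat a_1, ..., a_6; the period length is 6.
Hence the expansion of sqrt(296) is a_0 = 17 followed by the repeating block 4, 1, 7, 1, 4, 34 (period 6).

[17; overline(4, 1, 7, 1, 4, 34)]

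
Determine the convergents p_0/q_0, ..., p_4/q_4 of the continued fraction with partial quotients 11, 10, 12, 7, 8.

Using the convergent recurrence p_i = a_i*p_{i-1} + p_{i-2}, q_i = a_i*q_{i-1} + q_{i-2} with p_{-2}=0, p_{-1}=1, q_{-2}=1, q_{-1}=0:
  i=0: a_0=11, p_0 = 11*1 + 0 = 11, q_0 = 11*0 + 1 = 1.
  i=1: a_1=10, p_1 = 10*11 + 1 = 111, q_1 = 10*1 + 0 = 10.
  i=2: a_2=12, p_2 = 12*111 + 11 = 1343, q_2 = 12*10 + 1 = 121.
  i=3: a_3=7, p_3 = 7*1343 + 111 = 9512, q_3 = 7*121 + 10 = 857.
  i=4: a_4=8, p_4 = 8*9512 + 1343 = 77439, q_4 = 8*857 + 121 = 6977.

11/1, 111/10, 1343/121, 9512/857, 77439/6977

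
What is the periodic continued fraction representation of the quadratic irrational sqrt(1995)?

[44; (1, 1, 1, 88)]

Write x_i = (sqrt(1995) + m_i)/d_i with (m_0, d_0) = (0, 1). a_0 = floor(sqrt(1995)) = 44, since 44^2 = 1936 <= 1995 < 2025 = 45^2.
Iterate m_{i+1} = d_i*a_i - m_i, d_{i+1} = (1995 - m_{i+1}^2)/d_i, a_{i+1} = floor((a_0 + m_{i+1})/d_{i+1}):
  m_1 = 1*44 - 0 = 44, d_1 = (1995 - 44^2)/1 = 59/1 = 59, a_1 = floor((44 + 44)/59) = 1.
  m_2 = 59*1 - 44 = 15, d_2 = (1995 - 15^2)/59 = 1770/59 = 30, a_2 = floor((44 + 15)/30) = 1.
  m_3 = 30*1 - 15 = 15, d_3 = (1995 - 15^2)/30 = 1770/30 = 59, a_3 = floor((44 + 15)/59) = 1.
  m_4 = 59*1 - 15 = 44, d_4 = (1995 - 44^2)/59 = 59/59 = 1, a_4 = floor((44 + 44)/1) = 88.
  m_5 = 1*88 - 44 = 44, d_5 = (1995 - 44^2)/1 = 59/1 = 59: (m_5, d_5) = (m_1, d_1) = (44, 59), so from here the quotients repeat a_1, ..., a_4; the period length is 4.
Hence the expansion of sqrt(1995) is a_0 = 44 followed by the repeating block 1, 1, 1, 88 (period 4).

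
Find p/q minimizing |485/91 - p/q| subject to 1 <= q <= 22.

16/3

Expand x = 485/91 as a continued fraction with the Euclidean algorithm:
  485 = 5*91 + 30, so a_0 = 5.
  91 = 3*30 + 1, so a_1 = 3.
  30 = 30*1 + 0, so a_2 = 30.
so x = [5; 3, 30].
Convergents (p_i = a_i*p_{i-1} + p_{i-2}, q_i = a_i*q_{i-1} + q_{i-2} with p_{-2}=0, p_{-1}=1, q_{-2}=1, q_{-1}=0), until the denominator exceeds 22:
  i=0: a_0=5, p_0 = 5*1 + 0 = 5, q_0 = 5*0 + 1 = 1.
  i=1: a_1=3, p_1 = 3*5 + 1 = 16, q_1 = 3*1 + 0 = 3.
  i=2: a_2=30, p_2 = 30*16 + 5 = 485, q_2 = 30*3 + 1 = 91.
q_2 = 91 > 22, so the last convergent with denominator <= 22 is p_1/q_1 = 16/3.
The closest fraction with denominator <= 22 is either p_1/q_1 or the intermediate fraction (k*p_1 + p_0)/(k*q_1 + q_0) with the largest k >= 1 whose denominator stays <= 22; these approach x as k grows, and every other convergent or intermediate fraction in range is farther away.
Largest k: floor((22 - q_0)/q_1) = floor((22 - 1)/3) = 7.
That gives (7*16 + 5)/(7*3 + 1) = 117/22.
Compare the errors: |x - 16/3| = |485*3 - 16*91|/(91*3) = 1/273, and |x - 117/22| = |485*22 - 117*91|/(91*22) = 23/2002.
Cross-multiplying, 1*2002 = 2002 < 6279 = 23*273, so 1/273 is smaller: the convergent 16/3 is closer to x than 117/22.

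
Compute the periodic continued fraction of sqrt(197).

[14; (28)]

Write x_i = (sqrt(197) + m_i)/d_i with (m_0, d_0) = (0, 1). a_0 = floor(sqrt(197)) = 14, since 14^2 = 196 <= 197 < 225 = 15^2.
Iterate m_{i+1} = d_i*a_i - m_i, d_{i+1} = (197 - m_{i+1}^2)/d_i, a_{i+1} = floor((a_0 + m_{i+1})/d_{i+1}):
  m_1 = 1*14 - 0 = 14, d_1 = (197 - 14^2)/1 = 1/1 = 1, a_1 = floor((14 + 14)/1) = 28.
  m_2 = 1*28 - 14 = 14, d_2 = (197 - 14^2)/1 = 1/1 = 1: (m_2, d_2) = (m_1, d_1) = (14, 1), so from here the quotient a_1 repeats; the period length is 1.
Hence the expansion of sqrt(197) is a_0 = 14 followed by the repeating block 28 (period 1).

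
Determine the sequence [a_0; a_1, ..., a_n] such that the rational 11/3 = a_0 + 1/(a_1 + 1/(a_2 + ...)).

Run the Euclidean algorithm on 11 and 3; the successive quotients are the partial quotients a_0, a_1, ... (each step inverts the fractional part left over by the previous one):
  11 = 3*3 + 2, so a_0 = 3.
  3 = 1*2 + 1, so a_1 = 1.
  2 = 2*1 + 0, so a_2 = 2.
The remainder reaches 0 after 3 divisions, so the expansion has 3 partial quotients, read off in order.

[3; 1, 2]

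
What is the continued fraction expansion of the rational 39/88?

Run the Euclidean algorithm on 39 and 88; the successive quotients are the partial quotients a_0, a_1, ... (each step inverts the fractional part left over by the previous one):
  39 = 0*88 + 39, so a_0 = 0.
  88 = 2*39 + 10, so a_1 = 2.
  39 = 3*10 + 9, so a_2 = 3.
  10 = 1*9 + 1, so a_3 = 1.
  9 = 9*1 + 0, so a_4 = 9.
The remainder reaches 0 after 5 divisions, so the expansion has 5 partial quotients, read off in order.

[0; 2, 3, 1, 9]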